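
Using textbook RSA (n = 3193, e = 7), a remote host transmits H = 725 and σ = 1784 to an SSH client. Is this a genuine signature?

σ^2 ≡ 1784^2 = 3182656 ≡ 2428
σ^4 ≡ 2428^2 = 5895184 ≡ 906
7 = 4 + 2 + 1, so σ^7 ≡ 906·2428·1784 ≡ 725 (mod 3193)
725 = H, so the signature checks out.

genuine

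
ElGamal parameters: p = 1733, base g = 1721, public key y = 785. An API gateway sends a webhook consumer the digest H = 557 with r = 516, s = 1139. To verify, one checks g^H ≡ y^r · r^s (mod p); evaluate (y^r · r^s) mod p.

1041

785^2 = 616225 ≡ 1010
785^4 ≡ 1010^2 = 1020100 ≡ 1096
785^8 ≡ 1096^2 = 1201216 ≡ 247
785^16 ≡ 247^2 = 61009 ≡ 354
785^32 ≡ 354^2 = 125316 ≡ 540
785^64 ≡ 540^2 = 291600 ≡ 456
785^128 ≡ 456^2 = 207936 ≡ 1709
785^256 ≡ 1709^2 = 2920681 ≡ 576
785^512 ≡ 576^2 = 331776 ≡ 773
516 = 512 + 4, so 785^516 ≡ 773·1096 ≡ 1504 (mod 1733)
516^2 = 266256 ≡ 1107
516^4 ≡ 1107^2 = 1225449 ≡ 218
516^8 ≡ 218^2 = 47524 ≡ 733
516^16 ≡ 733^2 = 537289 ≡ 59
516^32 ≡ 59^2 = 3481 ≡ 15
516^64 ≡ 15^2 = 225
516^128 ≡ 225^2 = 50625 ≡ 368
516^256 ≡ 368^2 = 135424 ≡ 250
516^512 ≡ 250^2 = 62500 ≡ 112
516^1024 ≡ 112^2 = 12544 ≡ 413
1139 = 1024 + 64 + 32 + 16 + 2 + 1, so 516^1139 ≡ 413·225·15·59·1107·516 ≡ 336 (mod 1733)
y^r · r^s ≡ 1504·336 = 505344 ≡ 1041 (mod 1733)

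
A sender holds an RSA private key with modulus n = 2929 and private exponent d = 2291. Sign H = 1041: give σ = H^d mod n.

Squares mod 2929: H^1≡1041, H^2≡2880, H^4≡2401, H^8≡529, H^16≡1586, H^32≡2314, H^64≡384, H^128≡1006, H^256≡1531, H^512≡761, H^1024≡2108, H^2048≡371
2291 = 2048 + 128 + 64 + 32 + 16 + 2 + 1, so H^2291 ≡ 371·1006·384·2314·1586·2880·1041 ≡ 1384 (mod 2929)

1384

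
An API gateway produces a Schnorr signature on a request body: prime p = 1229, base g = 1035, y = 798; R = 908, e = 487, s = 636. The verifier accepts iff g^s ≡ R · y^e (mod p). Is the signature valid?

invalid

g^s mod p:
1035^2 = 1071225 ≡ 766
1035^4 ≡ 766^2 = 586756 ≡ 523
1035^8 ≡ 523^2 = 273529 ≡ 691
1035^16 ≡ 691^2 = 477481 ≡ 629
1035^32 ≡ 629^2 = 395641 ≡ 1132
1035^64 ≡ 1132^2 = 1281424 ≡ 806
1035^128 ≡ 806^2 = 649636 ≡ 724
1035^256 ≡ 724^2 = 524176 ≡ 622
1035^512 ≡ 622^2 = 386884 ≡ 978
636 = 512 + 64 + 32 + 16 + 8 + 4, so 1035^636 ≡ 978·806·1132·629·691·523 ≡ 522 (mod 1229)
R · y^e mod p:
798^2 = 636804 ≡ 182
798^4 ≡ 182^2 = 33124 ≡ 1170
798^8 ≡ 1170^2 = 1368900 ≡ 1023
798^16 ≡ 1023^2 = 1046529 ≡ 650
798^32 ≡ 650^2 = 422500 ≡ 953
798^64 ≡ 953^2 = 908209 ≡ 1207
798^128 ≡ 1207^2 = 1456849 ≡ 484
798^256 ≡ 484^2 = 234256 ≡ 746
487 = 256 + 128 + 64 + 32 + 4 + 2 + 1, so 798^487 ≡ 746·484·1207·953·1170·182·798 ≡ 105 (mod 1229)
908·105 = 95340 ≡ 707 (mod 1229)
522 ≠ 707; the check fails.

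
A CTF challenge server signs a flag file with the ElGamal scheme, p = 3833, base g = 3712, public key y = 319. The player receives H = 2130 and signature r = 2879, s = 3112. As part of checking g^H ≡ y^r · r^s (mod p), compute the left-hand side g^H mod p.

3712^2 = 13778944 ≡ 3142
3712^4 ≡ 3142^2 = 9872164 ≡ 2189
3712^8 ≡ 2189^2 = 4791721 ≡ 471
3712^16 ≡ 471^2 = 221841 ≡ 3360
3712^32 ≡ 3360^2 = 11289600 ≡ 1415
3712^64 ≡ 1415^2 = 2002225 ≡ 1399
3712^128 ≡ 1399^2 = 1957201 ≡ 2371
3712^256 ≡ 2371^2 = 5621641 ≡ 2463
3712^512 ≡ 2463^2 = 6066369 ≡ 2563
3712^1024 ≡ 2563^2 = 6568969 ≡ 3040
3712^2048 ≡ 3040^2 = 9241600 ≡ 237
2130 = 2048 + 64 + 16 + 2, so 3712^2130 ≡ 237·1399·3360·3142 ≡ 1157 (mod 3833)

1157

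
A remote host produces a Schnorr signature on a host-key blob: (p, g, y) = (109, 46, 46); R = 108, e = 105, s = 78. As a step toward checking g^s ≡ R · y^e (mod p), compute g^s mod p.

46^2 = 2116 ≡ 45
46^4 ≡ 45^2 = 2025 ≡ 63
46^8 ≡ 63^2 = 3969 ≡ 45
46^16 ≡ 45^2 = 2025 ≡ 63
46^32 ≡ 63^2 = 3969 ≡ 45
46^64 ≡ 45^2 = 2025 ≡ 63
78 = 64 + 8 + 4 + 2, so 46^78 ≡ 63·45·63·45 ≡ 1 (mod 109)

1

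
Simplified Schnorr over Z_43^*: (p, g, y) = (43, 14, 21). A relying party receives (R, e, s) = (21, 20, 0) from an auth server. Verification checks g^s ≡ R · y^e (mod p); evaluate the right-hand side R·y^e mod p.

1

21^2 = 441 ≡ 11
21^4 ≡ 11^2 = 121 ≡ 35
21^8 ≡ 35^2 = 1225 ≡ 21
21^16 ≡ 21^2 = 441 ≡ 11
20 = 16 + 4, so 21^20 ≡ 11·35 ≡ 41 (mod 43)
R · y^e ≡ 21·41 = 861 ≡ 1 (mod 43)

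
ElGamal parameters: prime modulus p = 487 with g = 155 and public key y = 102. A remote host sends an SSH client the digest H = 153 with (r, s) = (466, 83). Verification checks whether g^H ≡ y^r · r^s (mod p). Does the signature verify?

Left side g^H mod p:
155^2 = 24025 ≡ 162
155^4 ≡ 162^2 = 26244 ≡ 433
155^8 ≡ 433^2 = 187489 ≡ 481
155^16 ≡ 481^2 = 231361 ≡ 36
155^32 ≡ 36^2 = 1296 ≡ 322
155^64 ≡ 322^2 = 103684 ≡ 440
155^128 ≡ 440^2 = 193600 ≡ 261
153 = 128 + 16 + 8 + 1, so 155^153 ≡ 261·36·481·155 ≡ 448 (mod 487)
Right side y^r · r^s mod p:
102^2 = 10404 ≡ 177
102^4 ≡ 177^2 = 31329 ≡ 161
102^8 ≡ 161^2 = 25921 ≡ 110
102^16 ≡ 110^2 = 12100 ≡ 412
102^32 ≡ 412^2 = 169744 ≡ 268
102^64 ≡ 268^2 = 71824 ≡ 235
102^128 ≡ 235^2 = 55225 ≡ 194
102^256 ≡ 194^2 = 37636 ≡ 137
466 = 256 + 128 + 64 + 16 + 2, so 102^466 ≡ 137·194·235·412·177 ≡ 375 (mod 487)
466^2 = 217156 ≡ 441
466^4 ≡ 441^2 = 194481 ≡ 168
466^8 ≡ 168^2 = 28224 ≡ 465
466^16 ≡ 465^2 = 216225 ≡ 484
466^32 ≡ 484^2 = 234256 ≡ 9
466^64 ≡ 9^2 = 81
83 = 64 + 16 + 2 + 1, so 466^83 ≡ 81·484·441·466 ≡ 483 (mod 487)
375·483 = 181125 ≡ 448 (mod 487)
448 ≡ 448 (mod 487), so the signature is genuine.

verifies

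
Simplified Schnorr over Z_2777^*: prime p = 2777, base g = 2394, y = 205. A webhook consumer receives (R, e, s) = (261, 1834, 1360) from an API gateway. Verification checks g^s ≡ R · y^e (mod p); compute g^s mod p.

Squares mod 2777: 2394^1≡2394, 2394^2≡2285, 2394^4≡465, 2394^8≡2396, 2394^16≡757, 2394^32≡987, 2394^64≡2219, 2394^128≡340, 2394^256≡1743, 2394^512≡11, 2394^1024≡121
1360 = 1024 + 256 + 64 + 16, so 2394^1360 ≡ 121·1743·2219·757 ≡ 566 (mod 2777)

566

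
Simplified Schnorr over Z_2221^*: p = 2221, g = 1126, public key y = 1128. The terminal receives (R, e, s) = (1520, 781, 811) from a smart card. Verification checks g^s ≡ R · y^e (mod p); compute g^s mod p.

1126^2 = 1267876 ≡ 1906
1126^4 ≡ 1906^2 = 3632836 ≡ 1501
1126^8 ≡ 1501^2 = 2253001 ≡ 907
1126^16 ≡ 907^2 = 822649 ≡ 879
1126^32 ≡ 879^2 = 772641 ≡ 1954
1126^64 ≡ 1954^2 = 3818116 ≡ 217
1126^128 ≡ 217^2 = 47089 ≡ 448
1126^256 ≡ 448^2 = 200704 ≡ 814
1126^512 ≡ 814^2 = 662596 ≡ 738
811 = 512 + 256 + 32 + 8 + 2 + 1, so 1126^811 ≡ 738·814·1954·907·1906·1126 ≡ 1030 (mod 2221)

1030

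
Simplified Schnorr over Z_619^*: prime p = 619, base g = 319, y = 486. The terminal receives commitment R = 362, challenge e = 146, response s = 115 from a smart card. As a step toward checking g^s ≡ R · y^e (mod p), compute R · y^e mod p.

461

486^2 = 236196 ≡ 357
486^4 ≡ 357^2 = 127449 ≡ 554
486^8 ≡ 554^2 = 306916 ≡ 511
486^16 ≡ 511^2 = 261121 ≡ 522
486^32 ≡ 522^2 = 272484 ≡ 124
486^64 ≡ 124^2 = 15376 ≡ 520
486^128 ≡ 520^2 = 270400 ≡ 516
146 = 128 + 16 + 2, so 486^146 ≡ 516·522·357 ≡ 109 (mod 619)
R · y^e ≡ 362·109 = 39458 ≡ 461 (mod 619)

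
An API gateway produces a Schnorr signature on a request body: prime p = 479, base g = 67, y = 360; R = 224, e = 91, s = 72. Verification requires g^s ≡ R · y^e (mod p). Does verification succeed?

passes

g^s mod p:
Squares mod 479: 67^1≡67, 67^2≡178, 67^4≡70, 67^8≡110, 67^16≡125, 67^32≡297, 67^64≡73
72 = 64 + 8, so 67^72 ≡ 73·110 ≡ 366 (mod 479)
R · y^e mod p:
Squares mod 479: 360^1≡360, 360^2≡270, 360^4≡92, 360^8≡321, 360^16≡56, 360^32≡262, 360^64≡147
91 = 64 + 16 + 8 + 2 + 1, so 360^91 ≡ 147·56·321·270·360 ≡ 100 (mod 479)
224·100 = 22400 ≡ 366 (mod 479)
366 ≡ 366 (mod 479); signature holds.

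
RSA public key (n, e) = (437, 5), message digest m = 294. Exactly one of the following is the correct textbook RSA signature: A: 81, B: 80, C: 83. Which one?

A

Candidate A: Squares mod 437: 81^1≡81, 81^2≡6, 81^4≡36; 5 = 4 + 1, so 81^5 ≡ 36·81 ≡ 294 (mod 437)
  → matches m = 294
Candidate B: Squares mod 437: 80^1≡80, 80^2≡282, 80^4≡427; 5 = 4 + 1, so 80^5 ≡ 427·80 ≡ 74 (mod 437)
Candidate C: Squares mod 437: 83^1≡83, 83^2≡334, 83^4≡121; 5 = 4 + 1, so 83^5 ≡ 121·83 ≡ 429 (mod 437)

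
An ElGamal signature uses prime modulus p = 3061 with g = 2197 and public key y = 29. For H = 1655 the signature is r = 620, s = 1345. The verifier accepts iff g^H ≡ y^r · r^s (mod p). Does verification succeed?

passes

Left side g^H mod p:
Squares mod 3061: 2197^1≡2197, 2197^2≡2673, 2197^4≡555, 2197^8≡1925, 2197^16≡1815, 2197^32≡589, 2197^64≡1028, 2197^128≡739, 2197^256≡1263, 2197^512≡388, 2197^1024≡555
1655 = 1024 + 512 + 64 + 32 + 16 + 4 + 2 + 1, so 2197^1655 ≡ 555·388·1028·589·1815·555·2673·2197 ≡ 1531 (mod 3061)
Right side y^r · r^s mod p:
Squares mod 3061: 29^1≡29, 29^2≡841, 29^4≡190, 29^8≡2429, 29^16≡1494, 29^32≡567, 29^64≡84, 29^128≡934, 29^256≡3032, 29^512≡841
620 = 512 + 64 + 32 + 8 + 4, so 29^620 ≡ 841·84·567·2429·190 ≡ 1387 (mod 3061)
Squares mod 3061: 620^1≡620, 620^2≡1775, 620^4≡856, 620^8≡1157, 620^16≡992, 620^32≡1483, 620^64≡1491, 620^128≡795, 620^256≡1459, 620^512≡1286, 620^1024≡856
1345 = 1024 + 256 + 64 + 1, so 620^1345 ≡ 856·1459·1491·620 ≡ 3029 (mod 3061)
1387·3029 = 4201223 ≡ 1531 (mod 3061)
1531 ≡ 1531 (mod 3061), so the signature is genuine.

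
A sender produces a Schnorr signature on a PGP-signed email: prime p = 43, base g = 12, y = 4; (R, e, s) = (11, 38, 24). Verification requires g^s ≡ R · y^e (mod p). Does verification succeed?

fails

g^s mod p:
Squares mod 43: 12^1≡12, 12^2≡15, 12^4≡10, 12^8≡14, 12^16≡24
24 = 16 + 8, so 12^24 ≡ 24·14 ≡ 35 (mod 43)
R · y^e mod p:
Squares mod 43: 4^1≡4, 4^2≡16, 4^4≡41, 4^8≡4, 4^16≡16, 4^32≡41
38 = 32 + 4 + 2, so 4^38 ≡ 41·41·16 ≡ 21 (mod 43)
11·21 = 231 ≡ 16 (mod 43)
35 ≠ 16; the check fails.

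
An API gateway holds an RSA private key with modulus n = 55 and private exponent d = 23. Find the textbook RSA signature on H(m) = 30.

50

Squares mod 55: (H(m))^1≡30, (H(m))^2≡20, (H(m))^4≡15, (H(m))^8≡5, (H(m))^16≡25
23 = 16 + 4 + 2 + 1, so (H(m))^23 ≡ 25·15·20·30 ≡ 50 (mod 55)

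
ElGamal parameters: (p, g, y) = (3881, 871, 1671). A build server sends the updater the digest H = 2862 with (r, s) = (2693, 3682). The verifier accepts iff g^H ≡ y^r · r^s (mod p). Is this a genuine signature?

genuine

Left side g^H mod p:
Squares mod 3881: 871^1≡871, 871^2≡1846, 871^4≡198, 871^8≡394, 871^16≡3877, 871^32≡16, 871^64≡256, 871^128≡3440, 871^256≡431, 871^512≡3354, 871^1024≡2178, 871^2048≡1102
2862 = 2048 + 512 + 256 + 32 + 8 + 4 + 2, so 871^2862 ≡ 1102·3354·431·16·394·198·1846 ≡ 3696 (mod 3881)
Right side y^r · r^s mod p:
Squares mod 3881: 1671^1≡1671, 1671^2≡1802, 1671^4≡2688, 1671^8≡2803, 1671^16≡1665, 1671^32≡1191, 1671^64≡1916, 1671^128≡3511, 1671^256≡1065, 1671^512≡973, 1671^1024≡3646, 1671^2048≡891
2693 = 2048 + 512 + 128 + 4 + 1, so 1671^2693 ≡ 891·973·3511·2688·1671 ≡ 81 (mod 3881)
Squares mod 3881: 2693^1≡2693, 2693^2≡2541, 2693^4≡2578, 2693^8≡1812, 2693^16≡18, 2693^32≡324, 2693^64≡189, 2693^128≡792, 2693^256≡2423, 2693^512≡2857, 2693^1024≡706, 2693^2048≡1668
3682 = 2048 + 1024 + 512 + 64 + 32 + 2, so 2693^3682 ≡ 1668·706·2857·189·324·2541 ≡ 2058 (mod 3881)
81·2058 = 166698 ≡ 3696 (mod 3881)
3696 ≡ 3696 (mod 3881), so the signature is genuine.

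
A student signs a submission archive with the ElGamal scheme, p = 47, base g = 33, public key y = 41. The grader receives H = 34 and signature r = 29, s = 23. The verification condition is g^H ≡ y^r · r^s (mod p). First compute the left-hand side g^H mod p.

33^34 mod 47 = 32

32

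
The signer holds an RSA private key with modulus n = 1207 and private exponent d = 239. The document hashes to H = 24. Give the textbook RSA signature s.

90

H^2 ≡ 24^2 = 576
H^4 ≡ 576^2 = 331776 ≡ 1058
H^8 ≡ 1058^2 = 1119364 ≡ 475
H^16 ≡ 475^2 = 225625 ≡ 1123
H^32 ≡ 1123^2 = 1261129 ≡ 1021
H^64 ≡ 1021^2 = 1042441 ≡ 800
H^128 ≡ 800^2 = 640000 ≡ 290
239 = 128 + 64 + 32 + 8 + 4 + 2 + 1, so H^239 ≡ 290·800·1021·475·1058·576·24 ≡ 90 (mod 1207)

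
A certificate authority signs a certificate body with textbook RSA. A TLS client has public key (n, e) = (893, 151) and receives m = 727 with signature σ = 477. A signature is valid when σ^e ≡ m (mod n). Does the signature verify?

σ^2 ≡ 477^2 = 227529 ≡ 707
σ^4 ≡ 707^2 = 499849 ≡ 662
σ^8 ≡ 662^2 = 438244 ≡ 674
σ^16 ≡ 674^2 = 454276 ≡ 632
σ^32 ≡ 632^2 = 399424 ≡ 253
σ^64 ≡ 253^2 = 64009 ≡ 606
σ^128 ≡ 606^2 = 367236 ≡ 213
151 = 128 + 16 + 4 + 2 + 1, so σ^151 ≡ 213·632·662·707·477 ≡ 166 (mod 893)
The recovered value 166 does not match the digest 727.

does not verify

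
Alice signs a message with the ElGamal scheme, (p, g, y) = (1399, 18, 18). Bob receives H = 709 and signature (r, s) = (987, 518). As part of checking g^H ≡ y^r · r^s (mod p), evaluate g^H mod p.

526

18^2 = 324
18^4 ≡ 324^2 = 104976 ≡ 51
18^8 ≡ 51^2 = 2601 ≡ 1202
18^16 ≡ 1202^2 = 1444804 ≡ 1036
18^32 ≡ 1036^2 = 1073296 ≡ 263
18^64 ≡ 263^2 = 69169 ≡ 618
18^128 ≡ 618^2 = 381924 ≡ 1396
18^256 ≡ 1396^2 = 1948816 ≡ 9
18^512 ≡ 9^2 = 81
709 = 512 + 128 + 64 + 4 + 1, so 18^709 ≡ 81·1396·618·51·18 ≡ 526 (mod 1399)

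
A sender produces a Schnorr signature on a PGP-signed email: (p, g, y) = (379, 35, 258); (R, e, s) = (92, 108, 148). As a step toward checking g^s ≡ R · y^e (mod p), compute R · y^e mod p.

92

Squares mod 379: 258^1≡258, 258^2≡239, 258^4≡271, 258^8≡294, 258^16≡24, 258^32≡197, 258^64≡151
108 = 64 + 32 + 8 + 4, so 258^108 ≡ 151·197·294·271 ≡ 1 (mod 379)
R · y^e ≡ 92·1 = 92 ≡ 92 (mod 379)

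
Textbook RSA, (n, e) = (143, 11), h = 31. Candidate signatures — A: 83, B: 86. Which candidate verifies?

Candidate A: Squares mod 143: 83^1≡83, 83^2≡25, 83^4≡53, 83^8≡92; 11 = 8 + 2 + 1, so 83^11 ≡ 92·25·83 ≡ 138 (mod 143)
Candidate B: Squares mod 143: 86^1≡86, 86^2≡103, 86^4≡27, 86^8≡14; 11 = 8 + 2 + 1, so 86^11 ≡ 14·103·86 ≡ 31 (mod 143)
  → matches h = 31

B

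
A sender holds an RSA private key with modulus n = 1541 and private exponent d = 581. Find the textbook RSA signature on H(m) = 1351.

Squares mod 1541: (H(m))^1≡1351, (H(m))^2≡657, (H(m))^4≡169, (H(m))^8≡823, (H(m))^16≡830, (H(m))^32≡73, (H(m))^64≡706, (H(m))^128≡693, (H(m))^256≡998, (H(m))^512≡518
581 = 512 + 64 + 4 + 1, so (H(m))^581 ≡ 518·706·169·1351 ≡ 1502 (mod 1541)

1502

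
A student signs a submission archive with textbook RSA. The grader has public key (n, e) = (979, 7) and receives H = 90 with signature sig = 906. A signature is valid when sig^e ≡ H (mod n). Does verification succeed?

sig^2 ≡ 906^2 = 820836 ≡ 434
sig^4 ≡ 434^2 = 188356 ≡ 388
7 = 4 + 2 + 1, so sig^7 ≡ 388·434·906 ≡ 687 (mod 979)
sig^7 mod 979 = 687, but H = 90.

fails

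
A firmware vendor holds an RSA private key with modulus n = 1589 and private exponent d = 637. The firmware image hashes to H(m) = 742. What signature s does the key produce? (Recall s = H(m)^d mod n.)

1253

(H(m))^2 ≡ 742^2 = 550564 ≡ 770
(H(m))^4 ≡ 770^2 = 592900 ≡ 203
(H(m))^8 ≡ 203^2 = 41209 ≡ 1484
(H(m))^16 ≡ 1484^2 = 2202256 ≡ 1491
(H(m))^32 ≡ 1491^2 = 2223081 ≡ 70
(H(m))^64 ≡ 70^2 = 4900 ≡ 133
(H(m))^128 ≡ 133^2 = 17689 ≡ 210
(H(m))^256 ≡ 210^2 = 44100 ≡ 1197
(H(m))^512 ≡ 1197^2 = 1432809 ≡ 1120
637 = 512 + 64 + 32 + 16 + 8 + 4 + 1, so (H(m))^637 ≡ 1120·133·70·1491·1484·203·742 ≡ 1253 (mod 1589)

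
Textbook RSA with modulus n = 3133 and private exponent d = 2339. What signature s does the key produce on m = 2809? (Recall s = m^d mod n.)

1054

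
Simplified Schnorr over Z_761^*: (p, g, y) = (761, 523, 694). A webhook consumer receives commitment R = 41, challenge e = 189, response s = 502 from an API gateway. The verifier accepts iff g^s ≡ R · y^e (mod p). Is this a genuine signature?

genuine

g^s mod p:
523^502 mod 761 = 431
R · y^e mod p:
694^189 mod 761 = 159
41·159 = 6519 ≡ 431 (mod 761)
431 ≡ 431 (mod 761); signature holds.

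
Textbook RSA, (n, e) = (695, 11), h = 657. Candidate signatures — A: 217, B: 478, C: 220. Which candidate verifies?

B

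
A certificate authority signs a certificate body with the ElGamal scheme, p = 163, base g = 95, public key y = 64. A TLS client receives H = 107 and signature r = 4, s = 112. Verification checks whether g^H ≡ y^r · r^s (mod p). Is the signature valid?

invalid

Left side g^H mod p:
Squares mod 163: 95^1≡95, 95^2≡60, 95^4≡14, 95^8≡33, 95^16≡111, 95^32≡96, 95^64≡88
107 = 64 + 32 + 8 + 2 + 1, so 95^107 ≡ 88·96·33·60·95 ≡ 56 (mod 163)
Right side y^r · r^s mod p:
Squares mod 163: 64^1≡64, 64^2≡21, 64^4≡115
64^4 ≡ 115 (mod 163)
Squares mod 163: 4^1≡4, 4^2≡16, 4^4≡93, 4^8≡10, 4^16≡100, 4^32≡57, 4^64≡152
112 = 64 + 32 + 16, so 4^112 ≡ 152·57·100 ≡ 55 (mod 163)
115·55 = 6325 ≡ 131 (mod 163)
56 ≠ 131, so verification fails.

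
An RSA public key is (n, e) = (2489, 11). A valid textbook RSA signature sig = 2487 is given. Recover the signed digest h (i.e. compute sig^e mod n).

sig^2 ≡ 2487^2 = 6185169 ≡ 4
sig^4 ≡ 4^2 = 16
sig^8 ≡ 16^2 = 256
11 = 8 + 2 + 1, so sig^11 ≡ 256·4·2487 ≡ 441 (mod 2489)

441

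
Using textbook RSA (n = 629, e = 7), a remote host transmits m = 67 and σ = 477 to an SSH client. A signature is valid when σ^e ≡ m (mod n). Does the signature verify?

σ^2 ≡ 477^2 = 227529 ≡ 460
σ^4 ≡ 460^2 = 211600 ≡ 256
7 = 4 + 2 + 1, so σ^7 ≡ 256·460·477 ≡ 562 (mod 629)
The recovered value 562 does not match the digest 67.

does not verify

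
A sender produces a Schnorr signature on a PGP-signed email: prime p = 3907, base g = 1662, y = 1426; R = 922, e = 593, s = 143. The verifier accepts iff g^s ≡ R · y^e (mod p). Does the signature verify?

does not verify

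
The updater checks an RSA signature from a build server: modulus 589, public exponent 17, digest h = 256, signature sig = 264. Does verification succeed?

Squares mod 589: sig^1≡264, sig^2≡194, sig^4≡529, sig^8≡66, sig^16≡233
17 = 16 + 1, so sig^17 ≡ 233·264 ≡ 256 (mod 589)
256 = h, so the signature checks out.

passes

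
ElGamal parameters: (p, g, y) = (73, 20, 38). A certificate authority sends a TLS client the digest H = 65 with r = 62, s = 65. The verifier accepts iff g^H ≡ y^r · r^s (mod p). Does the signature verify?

Left side g^H mod p:
20^2 = 400 ≡ 35
20^4 ≡ 35^2 = 1225 ≡ 57
20^8 ≡ 57^2 = 3249 ≡ 37
20^16 ≡ 37^2 = 1369 ≡ 55
20^32 ≡ 55^2 = 3025 ≡ 32
20^64 ≡ 32^2 = 1024 ≡ 2
65 = 64 + 1, so 20^65 ≡ 2·20 ≡ 40 (mod 73)
Right side y^r · r^s mod p:
38^2 = 1444 ≡ 57
38^4 ≡ 57^2 = 3249 ≡ 37
38^8 ≡ 37^2 = 1369 ≡ 55
38^16 ≡ 55^2 = 3025 ≡ 32
38^32 ≡ 32^2 = 1024 ≡ 2
62 = 32 + 16 + 8 + 4 + 2, so 38^62 ≡ 2·32·55·37·57 ≡ 18 (mod 73)
62^2 = 3844 ≡ 48
62^4 ≡ 48^2 = 2304 ≡ 41
62^8 ≡ 41^2 = 1681 ≡ 2
62^16 ≡ 2^2 = 4
62^32 ≡ 4^2 = 16
62^64 ≡ 16^2 = 256 ≡ 37
65 = 64 + 1, so 62^65 ≡ 37·62 ≡ 31 (mod 73)
18·31 = 558 ≡ 47 (mod 73)
40 ≠ 47, so verification fails.

does not verify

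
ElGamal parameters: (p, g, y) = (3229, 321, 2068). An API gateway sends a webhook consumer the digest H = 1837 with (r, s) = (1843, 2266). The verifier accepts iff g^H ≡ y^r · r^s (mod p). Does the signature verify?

Left side g^H mod p:
Squares mod 3229: 321^1≡321, 321^2≡2942, 321^4≡1644, 321^8≡63, 321^16≡740, 321^32≡1899, 321^64≡2637, 321^128≡1732, 321^256≡83, 321^512≡431, 321^1024≡1708
1837 = 1024 + 512 + 256 + 32 + 8 + 4 + 1, so 321^1837 ≡ 1708·431·83·1899·63·1644·321 ≡ 1320 (mod 3229)
Right side y^r · r^s mod p:
Squares mod 3229: 2068^1≡2068, 2068^2≡1428, 2068^4≡1685, 2068^8≡934, 2068^16≡526, 2068^32≡2211, 2068^64≡3044, 2068^128≡1935, 2068^256≡1814, 2068^512≡245, 2068^1024≡1903
1843 = 1024 + 512 + 256 + 32 + 16 + 2 + 1, so 2068^1843 ≡ 1903·245·1814·2211·526·1428·2068 ≡ 962 (mod 3229)
Squares mod 3229: 1843^1≡1843, 1843^2≡2970, 1843^4≡2501, 1843^8≡428, 1843^16≡2360, 1843^32≡2804, 1843^64≡3030, 1843^128≡853, 1843^256≡1084, 1843^512≡2929, 1843^1024≡2817, 1843^2048≡1836
2266 = 2048 + 128 + 64 + 16 + 8 + 2, so 1843^2266 ≡ 1836·853·3030·2360·428·2970 ≡ 2800 (mod 3229)
962·2800 = 2693600 ≡ 614 (mod 3229)
1320 ≠ 614, so verification fails.

does not verify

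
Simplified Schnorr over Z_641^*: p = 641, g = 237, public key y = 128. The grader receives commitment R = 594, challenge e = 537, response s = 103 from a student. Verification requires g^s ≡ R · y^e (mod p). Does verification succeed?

passes

g^s mod p:
Squares mod 641: 237^1≡237, 237^2≡402, 237^4≡72, 237^8≡56, 237^16≡572, 237^32≡274, 237^64≡79
103 = 64 + 32 + 4 + 2 + 1, so 237^103 ≡ 79·274·72·402·237 ≡ 414 (mod 641)
R · y^e mod p:
Squares mod 641: 128^1≡128, 128^2≡359, 128^4≡40, 128^8≡318, 128^16≡487, 128^32≡640, 128^64≡1, 128^128≡1, 128^256≡1, 128^512≡1
537 = 512 + 16 + 8 + 1, so 128^537 ≡ 1·487·318·128 ≡ 564 (mod 641)
594·564 = 335016 ≡ 414 (mod 641)
414 ≡ 414 (mod 641); signature holds.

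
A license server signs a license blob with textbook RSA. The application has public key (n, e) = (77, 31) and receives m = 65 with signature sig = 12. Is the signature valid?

invalid

Squares mod 77: sig^1≡12, sig^2≡67, sig^4≡23, sig^8≡67, sig^16≡23
31 = 16 + 8 + 4 + 2 + 1, so sig^31 ≡ 23·67·23·67·12 ≡ 12 (mod 77)
12 ≠ 65, so verification fails.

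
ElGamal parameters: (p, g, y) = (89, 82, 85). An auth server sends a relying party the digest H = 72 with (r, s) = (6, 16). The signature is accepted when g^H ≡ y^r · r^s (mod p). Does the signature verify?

Left side g^H mod p:
82^72 mod 89 = 39
Right side y^r · r^s mod p:
85^6 mod 89 = 2
6^16 mod 89 = 64
2·64 = 128 ≡ 39 (mod 89)
39 ≡ 39 (mod 89), so the signature is genuine.

verifies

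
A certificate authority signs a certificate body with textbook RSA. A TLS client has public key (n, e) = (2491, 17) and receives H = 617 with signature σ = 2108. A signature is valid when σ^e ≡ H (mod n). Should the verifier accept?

Squares mod 2491: σ^1≡2108, σ^2≡2211, σ^4≡1179, σ^8≡63, σ^16≡1478
17 = 16 + 1, so σ^17 ≡ 1478·2108 ≡ 1874 (mod 2491)
The recovered value 1874 does not match the digest 617.

reject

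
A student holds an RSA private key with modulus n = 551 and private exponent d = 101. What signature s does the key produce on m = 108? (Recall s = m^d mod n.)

m^2 ≡ 108^2 = 11664 ≡ 93
m^4 ≡ 93^2 = 8649 ≡ 384
m^8 ≡ 384^2 = 147456 ≡ 339
m^16 ≡ 339^2 = 114921 ≡ 313
m^32 ≡ 313^2 = 97969 ≡ 442
m^64 ≡ 442^2 = 195364 ≡ 310
101 = 64 + 32 + 4 + 1, so m^101 ≡ 310·442·384·108 ≡ 135 (mod 551)

135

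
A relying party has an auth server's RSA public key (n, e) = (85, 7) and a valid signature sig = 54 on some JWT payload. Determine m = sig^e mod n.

79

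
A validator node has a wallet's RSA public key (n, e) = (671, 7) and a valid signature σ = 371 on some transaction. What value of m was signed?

σ^2 ≡ 371^2 = 137641 ≡ 86
σ^4 ≡ 86^2 = 7396 ≡ 15
7 = 4 + 2 + 1, so σ^7 ≡ 15·86·371 ≡ 167 (mod 671)

167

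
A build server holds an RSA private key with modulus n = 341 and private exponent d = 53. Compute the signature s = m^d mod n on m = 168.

148

m^2 ≡ 168^2 = 28224 ≡ 262
m^4 ≡ 262^2 = 68644 ≡ 103
m^8 ≡ 103^2 = 10609 ≡ 38
m^16 ≡ 38^2 = 1444 ≡ 80
m^32 ≡ 80^2 = 6400 ≡ 262
53 = 32 + 16 + 4 + 1, so m^53 ≡ 262·80·103·168 ≡ 148 (mod 341)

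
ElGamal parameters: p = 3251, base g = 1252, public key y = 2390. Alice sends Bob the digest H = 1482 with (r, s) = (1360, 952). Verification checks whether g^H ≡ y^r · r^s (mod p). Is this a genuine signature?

Left side g^H mod p:
1252^2 = 1567504 ≡ 522
1252^4 ≡ 522^2 = 272484 ≡ 2651
1252^8 ≡ 2651^2 = 7027801 ≡ 2390
1252^16 ≡ 2390^2 = 5712100 ≡ 93
1252^32 ≡ 93^2 = 8649 ≡ 2147
1252^64 ≡ 2147^2 = 4609609 ≡ 2942
1252^128 ≡ 2942^2 = 8655364 ≡ 1202
1252^256 ≡ 1202^2 = 1444804 ≡ 1360
1252^512 ≡ 1360^2 = 1849600 ≡ 3032
1252^1024 ≡ 3032^2 = 9193024 ≡ 2447
1482 = 1024 + 256 + 128 + 64 + 8 + 2, so 1252^1482 ≡ 2447·1360·1202·2942·2390·522 ≡ 1 (mod 3251)
Right side y^r · r^s mod p:
2390^2 = 5712100 ≡ 93
2390^4 ≡ 93^2 = 8649 ≡ 2147
2390^8 ≡ 2147^2 = 4609609 ≡ 2942
2390^16 ≡ 2942^2 = 8655364 ≡ 1202
2390^32 ≡ 1202^2 = 1444804 ≡ 1360
2390^64 ≡ 1360^2 = 1849600 ≡ 3032
2390^128 ≡ 3032^2 = 9193024 ≡ 2447
2390^256 ≡ 2447^2 = 5987809 ≡ 2718
2390^512 ≡ 2718^2 = 7387524 ≡ 1252
2390^1024 ≡ 1252^2 = 1567504 ≡ 522
1360 = 1024 + 256 + 64 + 16, so 2390^1360 ≡ 522·2718·3032·1202 ≡ 2942 (mod 3251)
1360^2 = 1849600 ≡ 3032
1360^4 ≡ 3032^2 = 9193024 ≡ 2447
1360^8 ≡ 2447^2 = 5987809 ≡ 2718
1360^16 ≡ 2718^2 = 7387524 ≡ 1252
1360^32 ≡ 1252^2 = 1567504 ≡ 522
1360^64 ≡ 522^2 = 272484 ≡ 2651
1360^128 ≡ 2651^2 = 7027801 ≡ 2390
1360^256 ≡ 2390^2 = 5712100 ≡ 93
1360^512 ≡ 93^2 = 8649 ≡ 2147
952 = 512 + 256 + 128 + 32 + 16 + 8, so 1360^952 ≡ 2147·93·2390·522·1252·2718 ≡ 1252 (mod 3251)
2942·1252 = 3683384 ≡ 1 (mod 3251)
1 ≡ 1 (mod 3251), so the signature is genuine.

genuine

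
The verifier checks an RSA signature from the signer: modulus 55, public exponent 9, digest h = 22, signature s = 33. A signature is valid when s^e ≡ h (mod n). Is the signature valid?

s^2 ≡ 33^2 = 1089 ≡ 44
s^4 ≡ 44^2 = 1936 ≡ 11
s^8 ≡ 11^2 = 121 ≡ 11
9 = 8 + 1, so s^9 ≡ 11·33 ≡ 33 (mod 55)
33 ≠ 22, so verification fails.

invalid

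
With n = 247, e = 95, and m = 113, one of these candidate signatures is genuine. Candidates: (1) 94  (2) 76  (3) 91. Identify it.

Candidate 1: Squares mod 247: 94^1≡94, 94^2≡191, 94^4≡172, 94^8≡191, 94^16≡172, 94^32≡191, 94^64≡172; 95 = 64 + 16 + 8 + 4 + 2 + 1, so 94^95 ≡ 172·172·191·172·191·94 ≡ 113 (mod 247)
  → matches m = 113
Candidate 2: Squares mod 247: 76^1≡76, 76^2≡95, 76^4≡133, 76^8≡152, 76^16≡133, 76^32≡152, 76^64≡133; 95 = 64 + 16 + 8 + 4 + 2 + 1, so 76^95 ≡ 133·133·152·133·95·76 ≡ 19 (mod 247)
Candidate 3: Squares mod 247: 91^1≡91, 91^2≡130, 91^4≡104, 91^8≡195, 91^16≡234, 91^32≡169, 91^64≡156; 95 = 64 + 16 + 8 + 4 + 2 + 1, so 91^95 ≡ 156·234·195·104·130·91 ≡ 78 (mod 247)

1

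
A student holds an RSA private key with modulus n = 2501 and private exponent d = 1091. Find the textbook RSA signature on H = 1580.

H^2 ≡ 1580^2 = 2496400 ≡ 402
H^4 ≡ 402^2 = 161604 ≡ 1540
H^8 ≡ 1540^2 = 2371600 ≡ 652
H^16 ≡ 652^2 = 425104 ≡ 2435
H^32 ≡ 2435^2 = 5929225 ≡ 1855
H^64 ≡ 1855^2 = 3441025 ≡ 2150
H^128 ≡ 2150^2 = 4622500 ≡ 652
H^256 ≡ 652^2 = 425104 ≡ 2435
H^512 ≡ 2435^2 = 5929225 ≡ 1855
H^1024 ≡ 1855^2 = 3441025 ≡ 2150
1091 = 1024 + 64 + 2 + 1, so H^1091 ≡ 2150·2150·402·1580 ≡ 1237 (mod 2501)

1237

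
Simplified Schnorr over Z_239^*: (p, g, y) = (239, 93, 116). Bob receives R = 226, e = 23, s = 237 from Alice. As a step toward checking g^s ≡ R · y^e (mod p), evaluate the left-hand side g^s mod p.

18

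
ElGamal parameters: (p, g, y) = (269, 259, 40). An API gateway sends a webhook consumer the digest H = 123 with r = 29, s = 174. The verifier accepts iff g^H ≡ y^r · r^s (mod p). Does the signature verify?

Left side g^H mod p:
Squares mod 269: 259^1≡259, 259^2≡100, 259^4≡47, 259^8≡57, 259^16≡21, 259^32≡172, 259^64≡263
123 = 64 + 32 + 16 + 8 + 2 + 1, so 259^123 ≡ 263·172·21·57·100·259 ≡ 48 (mod 269)
Right side y^r · r^s mod p:
Squares mod 269: 40^1≡40, 40^2≡255, 40^4≡196, 40^8≡218, 40^16≡180
29 = 16 + 8 + 4 + 1, so 40^29 ≡ 180·218·196·40 ≡ 19 (mod 269)
Squares mod 269: 29^1≡29, 29^2≡34, 29^4≡80, 29^8≡213, 29^16≡177, 29^32≡125, 29^64≡23, 29^128≡260
174 = 128 + 32 + 8 + 4 + 2, so 29^174 ≡ 260·125·213·80·34 ≡ 6 (mod 269)
19·6 = 114 ≡ 114 (mod 269)
48 ≠ 114, so verification fails.

does not verify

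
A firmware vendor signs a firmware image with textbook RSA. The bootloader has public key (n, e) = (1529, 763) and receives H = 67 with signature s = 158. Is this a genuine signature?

s^763 mod 1529 = 339
s^763 mod 1529 = 339, but H = 67.

forged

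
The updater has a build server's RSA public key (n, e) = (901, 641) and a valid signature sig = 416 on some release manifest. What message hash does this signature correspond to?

450

sig^2 ≡ 416^2 = 173056 ≡ 64
sig^4 ≡ 64^2 = 4096 ≡ 492
sig^8 ≡ 492^2 = 242064 ≡ 596
sig^16 ≡ 596^2 = 355216 ≡ 222
sig^32 ≡ 222^2 = 49284 ≡ 630
sig^64 ≡ 630^2 = 396900 ≡ 460
sig^128 ≡ 460^2 = 211600 ≡ 766
sig^256 ≡ 766^2 = 586756 ≡ 205
sig^512 ≡ 205^2 = 42025 ≡ 579
641 = 512 + 128 + 1, so sig^641 ≡ 579·766·416 ≡ 450 (mod 901)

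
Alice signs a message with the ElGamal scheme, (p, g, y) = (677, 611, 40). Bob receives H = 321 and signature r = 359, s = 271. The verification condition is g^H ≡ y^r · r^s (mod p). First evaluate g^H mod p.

363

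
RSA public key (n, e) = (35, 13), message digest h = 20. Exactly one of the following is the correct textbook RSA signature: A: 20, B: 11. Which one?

Candidate A: 20^13 mod 35 = 20
  → matches h = 20
Candidate B: 11^13 mod 35 = 11

A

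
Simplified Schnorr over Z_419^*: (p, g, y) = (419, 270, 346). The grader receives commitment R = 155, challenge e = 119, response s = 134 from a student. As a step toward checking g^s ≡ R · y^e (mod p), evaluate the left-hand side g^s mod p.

22

270^2 = 72900 ≡ 413
270^4 ≡ 413^2 = 170569 ≡ 36
270^8 ≡ 36^2 = 1296 ≡ 39
270^16 ≡ 39^2 = 1521 ≡ 264
270^32 ≡ 264^2 = 69696 ≡ 142
270^64 ≡ 142^2 = 20164 ≡ 52
270^128 ≡ 52^2 = 2704 ≡ 190
134 = 128 + 4 + 2, so 270^134 ≡ 190·36·413 ≡ 22 (mod 419)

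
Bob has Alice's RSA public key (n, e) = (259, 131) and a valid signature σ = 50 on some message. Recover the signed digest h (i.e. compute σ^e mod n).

σ^2 ≡ 50^2 = 2500 ≡ 169
σ^4 ≡ 169^2 = 28561 ≡ 71
σ^8 ≡ 71^2 = 5041 ≡ 120
σ^16 ≡ 120^2 = 14400 ≡ 155
σ^32 ≡ 155^2 = 24025 ≡ 197
σ^64 ≡ 197^2 = 38809 ≡ 218
σ^128 ≡ 218^2 = 47524 ≡ 127
131 = 128 + 2 + 1, so σ^131 ≡ 127·169·50 ≡ 113 (mod 259)

113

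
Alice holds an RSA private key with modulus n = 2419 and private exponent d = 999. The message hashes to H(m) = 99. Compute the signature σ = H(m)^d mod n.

Squares mod 2419: (H(m))^1≡99, (H(m))^2≡125, (H(m))^4≡1111, (H(m))^8≡631, (H(m))^16≡1445, (H(m))^32≡428, (H(m))^64≡1759, (H(m))^128≡180, (H(m))^256≡953, (H(m))^512≡1084
999 = 512 + 256 + 128 + 64 + 32 + 4 + 2 + 1, so (H(m))^999 ≡ 1084·953·180·1759·428·1111·125·99 ≡ 1300 (mod 2419)

1300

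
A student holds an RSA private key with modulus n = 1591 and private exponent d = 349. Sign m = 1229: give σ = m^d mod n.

1562

Squares mod 1591: m^1≡1229, m^2≡582, m^4≡1432, m^8≡1416, m^16≡396, m^32≡898, m^64≡1358, m^128≡195, m^256≡1432
349 = 256 + 64 + 16 + 8 + 4 + 1, so m^349 ≡ 1432·1358·396·1416·1432·1229 ≡ 1562 (mod 1591)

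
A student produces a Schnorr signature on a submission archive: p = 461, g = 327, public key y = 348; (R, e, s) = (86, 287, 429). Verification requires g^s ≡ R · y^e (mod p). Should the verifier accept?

reject

g^s mod p:
Squares mod 461: 327^1≡327, 327^2≡438, 327^4≡68, 327^8≡14, 327^16≡196, 327^32≡153, 327^64≡359, 327^128≡262, 327^256≡416
429 = 256 + 128 + 32 + 8 + 4 + 1, so 327^429 ≡ 416·262·153·14·68·327 ≡ 201 (mod 461)
R · y^e mod p:
Squares mod 461: 348^1≡348, 348^2≡322, 348^4≡420, 348^8≡298, 348^16≡292, 348^32≡440, 348^64≡441, 348^128≡400, 348^256≡33
287 = 256 + 16 + 8 + 4 + 2 + 1, so 348^287 ≡ 33·292·298·420·322·348 ≡ 153 (mod 461)
86·153 = 13158 ≡ 250 (mod 461)
201 ≠ 250; the check fails.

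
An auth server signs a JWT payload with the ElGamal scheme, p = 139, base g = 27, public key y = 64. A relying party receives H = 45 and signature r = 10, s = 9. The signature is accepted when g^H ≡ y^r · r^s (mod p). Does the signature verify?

Left side g^H mod p:
Squares mod 139: 27^1≡27, 27^2≡34, 27^4≡44, 27^8≡129, 27^16≡100, 27^32≡131
45 = 32 + 8 + 4 + 1, so 27^45 ≡ 131·129·44·27 ≡ 103 (mod 139)
Right side y^r · r^s mod p:
Squares mod 139: 64^1≡64, 64^2≡65, 64^4≡55, 64^8≡106
10 = 8 + 2, so 64^10 ≡ 106·65 ≡ 79 (mod 139)
Squares mod 139: 10^1≡10, 10^2≡100, 10^4≡131, 10^8≡64
9 = 8 + 1, so 10^9 ≡ 64·10 ≡ 84 (mod 139)
79·84 = 6636 ≡ 103 (mod 139)
103 ≡ 103 (mod 139), so the signature is genuine.

verifies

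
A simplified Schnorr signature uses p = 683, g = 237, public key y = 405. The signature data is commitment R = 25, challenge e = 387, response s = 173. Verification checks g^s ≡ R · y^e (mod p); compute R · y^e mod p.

417

405^387 mod 683 = 44
R · y^e ≡ 25·44 = 1100 ≡ 417 (mod 683)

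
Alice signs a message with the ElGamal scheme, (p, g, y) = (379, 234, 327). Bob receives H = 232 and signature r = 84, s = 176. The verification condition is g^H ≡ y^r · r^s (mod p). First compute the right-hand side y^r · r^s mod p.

327^84 mod 379 = 1
84^176 mod 379 = 339
y^r · r^s ≡ 1·339 = 339 ≡ 339 (mod 379)

339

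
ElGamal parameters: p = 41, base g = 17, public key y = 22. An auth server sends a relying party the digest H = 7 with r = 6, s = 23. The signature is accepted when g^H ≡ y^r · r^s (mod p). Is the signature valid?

invalid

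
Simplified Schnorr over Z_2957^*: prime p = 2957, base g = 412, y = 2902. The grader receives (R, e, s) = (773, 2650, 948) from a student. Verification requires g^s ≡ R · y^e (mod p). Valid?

g^s mod p:
412^948 mod 2957 = 1646
R · y^e mod p:
2902^2650 mod 2957 = 224
773·224 = 173152 ≡ 1646 (mod 2957)
1646 ≡ 1646 (mod 2957); signature holds.

yes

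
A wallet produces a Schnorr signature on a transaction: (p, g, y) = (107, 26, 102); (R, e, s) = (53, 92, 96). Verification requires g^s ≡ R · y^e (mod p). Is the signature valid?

invalid

g^s mod p:
Squares mod 107: 26^1≡26, 26^2≡34, 26^4≡86, 26^8≡13, 26^16≡62, 26^32≡99, 26^64≡64
96 = 64 + 32, so 26^96 ≡ 64·99 ≡ 23 (mod 107)
R · y^e mod p:
Squares mod 107: 102^1≡102, 102^2≡25, 102^4≡90, 102^8≡75, 102^16≡61, 102^32≡83, 102^64≡41
92 = 64 + 16 + 8 + 4, so 102^92 ≡ 41·61·75·90 ≡ 39 (mod 107)
53·39 = 2067 ≡ 34 (mod 107)
23 ≠ 34; the check fails.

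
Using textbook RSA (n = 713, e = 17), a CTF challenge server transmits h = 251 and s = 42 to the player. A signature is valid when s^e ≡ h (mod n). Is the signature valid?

valid

s^2 ≡ 42^2 = 1764 ≡ 338
s^4 ≡ 338^2 = 114244 ≡ 164
s^8 ≡ 164^2 = 26896 ≡ 515
s^16 ≡ 515^2 = 265225 ≡ 702
17 = 16 + 1, so s^17 ≡ 702·42 ≡ 251 (mod 713)
s^17 mod 713 = 251 matches h.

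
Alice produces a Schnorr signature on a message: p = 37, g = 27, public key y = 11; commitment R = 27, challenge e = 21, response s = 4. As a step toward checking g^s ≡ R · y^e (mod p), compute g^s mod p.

10

Squares mod 37: 27^1≡27, 27^2≡26, 27^4≡10
27^4 ≡ 10 (mod 37)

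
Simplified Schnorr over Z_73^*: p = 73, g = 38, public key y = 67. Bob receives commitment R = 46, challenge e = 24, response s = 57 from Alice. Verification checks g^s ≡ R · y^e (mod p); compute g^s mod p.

24

38^57 mod 73 = 24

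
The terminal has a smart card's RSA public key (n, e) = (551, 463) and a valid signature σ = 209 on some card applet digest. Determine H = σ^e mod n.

Squares mod 551: σ^1≡209, σ^2≡152, σ^4≡513, σ^8≡342, σ^16≡152, σ^32≡513, σ^64≡342, σ^128≡152, σ^256≡513
463 = 256 + 128 + 64 + 8 + 4 + 2 + 1, so σ^463 ≡ 513·152·342·342·513·152·209 ≡ 209 (mod 551)

209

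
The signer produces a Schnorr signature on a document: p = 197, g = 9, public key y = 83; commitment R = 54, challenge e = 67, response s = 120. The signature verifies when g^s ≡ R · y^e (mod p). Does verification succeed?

g^s mod p:
9^2 = 81
9^4 ≡ 81^2 = 6561 ≡ 60
9^8 ≡ 60^2 = 3600 ≡ 54
9^16 ≡ 54^2 = 2916 ≡ 158
9^32 ≡ 158^2 = 24964 ≡ 142
9^64 ≡ 142^2 = 20164 ≡ 70
120 = 64 + 32 + 16 + 8, so 9^120 ≡ 70·142·158·54 ≡ 171 (mod 197)
R · y^e mod p:
83^2 = 6889 ≡ 191
83^4 ≡ 191^2 = 36481 ≡ 36
83^8 ≡ 36^2 = 1296 ≡ 114
83^16 ≡ 114^2 = 12996 ≡ 191
83^32 ≡ 191^2 = 36481 ≡ 36
83^64 ≡ 36^2 = 1296 ≡ 114
67 = 64 + 2 + 1, so 83^67 ≡ 114·191·83 ≡ 161 (mod 197)
54·161 = 8694 ≡ 26 (mod 197)
171 ≠ 26; the check fails.

fails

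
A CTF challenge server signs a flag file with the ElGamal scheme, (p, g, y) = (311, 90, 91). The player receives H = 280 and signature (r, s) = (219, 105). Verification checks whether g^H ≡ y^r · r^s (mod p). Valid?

Left side g^H mod p:
Squares mod 311: 90^1≡90, 90^2≡14, 90^4≡196, 90^8≡163, 90^16≡134, 90^32≡229, 90^64≡193, 90^128≡240, 90^256≡65
280 = 256 + 16 + 8, so 90^280 ≡ 65·134·163 ≡ 15 (mod 311)
Right side y^r · r^s mod p:
Squares mod 311: 91^1≡91, 91^2≡195, 91^4≡83, 91^8≡47, 91^16≡32, 91^32≡91, 91^64≡195, 91^128≡83
219 = 128 + 64 + 16 + 8 + 2 + 1, so 91^219 ≡ 83·195·32·47·195·91 ≡ 195 (mod 311)
Squares mod 311: 219^1≡219, 219^2≡67, 219^4≡135, 219^8≡187, 219^16≡137, 219^32≡109, 219^64≡63
105 = 64 + 32 + 8 + 1, so 219^105 ≡ 63·109·187·219 ≡ 13 (mod 311)
195·13 = 2535 ≡ 47 (mod 311)
15 ≠ 47, so verification fails.

no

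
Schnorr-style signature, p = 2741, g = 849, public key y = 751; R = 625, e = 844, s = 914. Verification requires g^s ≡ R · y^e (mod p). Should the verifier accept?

accept

g^s mod p:
Squares mod 2741: 849^1≡849, 849^2≡2659, 849^4≡1242, 849^8≡2122, 849^16≡2162, 849^32≡839, 849^64≡2225, 849^128≡379, 849^256≡1109, 849^512≡1913
914 = 512 + 256 + 128 + 16 + 2, so 849^914 ≡ 1913·1109·379·2162·2659 ≡ 328 (mod 2741)
R · y^e mod p:
Squares mod 2741: 751^1≡751, 751^2≡2096, 751^4≡2134, 751^8≡1155, 751^16≡1899, 751^32≡1786, 751^64≡2013, 751^128≡971, 751^256≡2678, 751^512≡1228
844 = 512 + 256 + 64 + 8 + 4, so 751^844 ≡ 1228·2678·2013·1155·2134 ≡ 404 (mod 2741)
625·404 = 252500 ≡ 328 (mod 2741)
328 ≡ 328 (mod 2741); signature holds.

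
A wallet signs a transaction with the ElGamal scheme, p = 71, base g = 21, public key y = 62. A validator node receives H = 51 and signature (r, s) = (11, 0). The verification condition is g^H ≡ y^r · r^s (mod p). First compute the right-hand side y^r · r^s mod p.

62^2 = 3844 ≡ 10
62^4 ≡ 10^2 = 100 ≡ 29
62^8 ≡ 29^2 = 841 ≡ 60
11 = 8 + 2 + 1, so 62^11 ≡ 60·10·62 ≡ 67 (mod 71)
11^0 mod 71 = 1
y^r · r^s ≡ 67·1 = 67 ≡ 67 (mod 71)

67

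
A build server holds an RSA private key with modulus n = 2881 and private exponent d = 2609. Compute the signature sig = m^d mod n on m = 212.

1219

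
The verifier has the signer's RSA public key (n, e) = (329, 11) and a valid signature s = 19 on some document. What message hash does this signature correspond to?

311

s^2 ≡ 19^2 = 361 ≡ 32
s^4 ≡ 32^2 = 1024 ≡ 37
s^8 ≡ 37^2 = 1369 ≡ 53
11 = 8 + 2 + 1, so s^11 ≡ 53·32·19 ≡ 311 (mod 329)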